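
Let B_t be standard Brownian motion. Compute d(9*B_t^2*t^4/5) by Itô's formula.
d(9*B_t^2*t^4/5) = (9*t^3*(4*B_t^2 + t)/5) dt + (18*B_t*t^4/5) dB_t

Itô's formula for f(t, x): d f(t, B_t) = (f_t + (1/2) f_xx) dt + f_x dB_t. Compute partials of f(t, x) = 9*t^4*x^2/5:
  f_t(t,x)  = 36*t^3*x^2/5
  f_x(t,x)  = 18*t^4*x/5
  f_xx(t,x) = 18*t^4/5
Assemble drift = f_t + (1/2) f_xx = 9*t^3*(t + 4*x^2)/5 and diffusion = f_x = 18*t^4*x/5. Substituting x = B_t:
  d(9*B_t^2*t^4/5) = (9*t^3*(4*B_t^2 + t)/5) dt + (18*B_t*t^4/5) dB_t.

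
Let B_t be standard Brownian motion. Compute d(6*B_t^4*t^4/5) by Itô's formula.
d(6*B_t^4*t^4/5) = (12*B_t^2*t^3*(2*B_t^2 + 3*t)/5) dt + (24*B_t^3*t^4/5) dB_t

Itô's formula for f(t, x): d f(t, B_t) = (f_t + (1/2) f_xx) dt + f_x dB_t. Compute partials of f(t, x) = 6*t^4*x^4/5:
  f_t(t,x)  = 24*t^3*x^4/5
  f_x(t,x)  = 24*t^4*x^3/5
  f_xx(t,x) = 72*t^4*x^2/5
Assemble drift = f_t + (1/2) f_xx = 12*t^3*x^2*(3*t + 2*x^2)/5 and diffusion = f_x = 24*t^4*x^3/5. Substituting x = B_t:
  d(6*B_t^4*t^4/5) = (12*B_t^2*t^3*(2*B_t^2 + 3*t)/5) dt + (24*B_t^3*t^4/5) dB_t.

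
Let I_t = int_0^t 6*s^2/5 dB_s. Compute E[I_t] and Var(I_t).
E[I_t] = 0; Var(I_t) = 36*t^5/125

The Itô integral of a deterministic integrand f(s) has mean 0 because each increment f(s) * (B_{s+ds} - B_s) has mean 0. By the Itô isometry:
  Var( int_0^t f(s) dB_s ) = E[ (int_0^t f(s) dB_s)^2 ] = int_0^t f(s)^2 ds.
Here f(s) = 6*s^2/5, so f(s)^2 = 36*s^4/25. Integrate:
  int_0^t (36*s^4/25) ds = 36*t^5/125.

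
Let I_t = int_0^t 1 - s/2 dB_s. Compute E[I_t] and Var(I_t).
E[I_t] = 0; Var(I_t) = t*(t^2 - 6*t + 12)/12

The Itô integral of a deterministic integrand f(s) has mean 0 because each increment f(s) * (B_{s+ds} - B_s) has mean 0. By the Itô isometry:
  Var( int_0^t f(s) dB_s ) = E[ (int_0^t f(s) dB_s)^2 ] = int_0^t f(s)^2 ds.
Here f(s) = 1 - s/2, so f(s)^2 = (s - 2)^2/4. Integrate:
  int_0^t ((s - 2)^2/4) ds = t*(t^2 - 6*t + 12)/12.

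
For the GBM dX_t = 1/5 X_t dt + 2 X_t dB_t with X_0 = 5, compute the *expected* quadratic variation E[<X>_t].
E[<X>_t] = 250*exp(22*t/5)/11 - 250/11

<X>_t = int_0^t (2 * X_s)^2 ds. Taking expectation inside the integral: E[<X>_t] = 2^2 * int_0^t E[X_s^2] ds. For GBM, E[X_s^2] = x_0^2 * exp((2 mu + sigma^2) s). Integrating:
  E[<X>_t] = 2^2 * 5^2 * (exp((2*(1/5) + 2^2) t) - 1) / (2*(1/5) + 2^2)
           = 2^2 * 5^2 * (exp((22/5) t) - 1) / (22/5) = 250*exp(22*t/5)/11 - 250/11.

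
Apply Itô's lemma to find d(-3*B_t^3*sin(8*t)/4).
d(-3*B_t^3*sin(8*t)/4) = (-6*B_t^3*cos(8*t) - 9*B_t*sin(8*t)/4) dt + (-9*B_t^2*sin(8*t)/4) dB_t

Itô's formula for f(t, x): d f(t, B_t) = (f_t + (1/2) f_xx) dt + f_x dB_t. Compute partials of f(t, x) = -3*x^3*sin(8*t)/4:
  f_t(t,x)  = -6*x^3*cos(8*t)
  f_x(t,x)  = -9*x^2*sin(8*t)/4
  f_xx(t,x) = -9*x*sin(8*t)/2
Assemble drift = f_t + (1/2) f_xx = -6*x^3*cos(8*t) - 9*x*sin(8*t)/4 and diffusion = f_x = -9*x^2*sin(8*t)/4. Substituting x = B_t:
  d(-3*B_t^3*sin(8*t)/4) = (-6*B_t^3*cos(8*t) - 9*B_t*sin(8*t)/4) dt + (-9*B_t^2*sin(8*t)/4) dB_t.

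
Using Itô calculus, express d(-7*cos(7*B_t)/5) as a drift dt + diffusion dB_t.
d(-7*cos(7*B_t)/5) = (343*cos(7*B_t)/10) dt + (49*sin(7*B_t)/5) dB_t

Itô's formula for f(B_t) gives d f(B_t) = f'(B_t) dB_t + (1/2) f''(B_t) dt. Compute derivatives of f(x) = -7*cos(7*x)/5:
  f'(x)  = 49*sin(7*x)/5
  f''(x) = 343*cos(7*x)/5
Substitute x = B_t and multiply the f'' term by 1/2:
  drift     = (1/2) * (343*cos(7*x)/5) evaluated at B_t = 343*cos(7*B_t)/10
  diffusion = (49*sin(7*x)/5) evaluated at B_t = 49*sin(7*B_t)/5
Therefore d(-7*cos(7*B_t)/5) = (343*cos(7*B_t)/10) dt + (49*sin(7*B_t)/5) dB_t.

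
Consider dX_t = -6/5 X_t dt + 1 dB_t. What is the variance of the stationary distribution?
lim Var(X_t) = 5/12

The OU SDE dX = -theta X dt + sigma dB admits the integrating factor exp(theta t): d(exp(theta t) X_t) = sigma exp(theta t) dB_t. Integrating from 0 to t gives X_t = x_0 * exp(-theta t) + sigma * int_0^t exp(-theta (t-s)) dB_s for any initial x_0. The Itô integral has variance (by the Itô isometry) sigma^2 * int_0^t exp(-2 theta (t - s)) ds = sigma^2 * (1 - exp(-2 theta t)) / (2 theta), independent of x_0.
With theta = 6/5, sigma = 1:
  Var(X_t) = (1)^2 * (1 - exp(-2*6/5 t)) / (2 * 6/5) = 5/12 - 5*exp(-12*t/5)/12.
As t -> infinity, exp(-2*6/5 t) -> 0, so the stationary variance is sigma^2 / (2 theta) = 5/12.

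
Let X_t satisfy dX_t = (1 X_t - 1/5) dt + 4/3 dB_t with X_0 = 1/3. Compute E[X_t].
E[X_t] = 2*exp(t)/15 + 1/5

Taking expectations and using E[dB_t] = 0, the mean m(t) = E[X_t] satisfies the ODE m'(t) = a m(t) + b with m(0) = x_0. With a = 1, b = -1/5, x_0 = 1/3, the solution is
  m(t) = x_0 * exp(a t) + (b/a) * (exp(a t) - 1)
       = (1/3) * exp(1 t) + ((-1/5)/1) * (exp(1 t) - 1)
       = 2*exp(t)/15 + 1/5.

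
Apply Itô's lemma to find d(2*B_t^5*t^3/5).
d(2*B_t^5*t^3/5) = (B_t^3*t^2*(6*B_t^2/5 + 4*t)) dt + (2*B_t^4*t^3) dB_t

Itô's formula for f(t, x): d f(t, B_t) = (f_t + (1/2) f_xx) dt + f_x dB_t. Compute partials of f(t, x) = 2*t^3*x^5/5:
  f_t(t,x)  = 6*t^2*x^5/5
  f_x(t,x)  = 2*t^3*x^4
  f_xx(t,x) = 8*t^3*x^3
Assemble drift = f_t + (1/2) f_xx = t^2*x^3*(4*t + 6*x^2/5) and diffusion = f_x = 2*t^3*x^4. Substituting x = B_t:
  d(2*B_t^5*t^3/5) = (B_t^3*t^2*(6*B_t^2/5 + 4*t)) dt + (2*B_t^4*t^3) dB_t.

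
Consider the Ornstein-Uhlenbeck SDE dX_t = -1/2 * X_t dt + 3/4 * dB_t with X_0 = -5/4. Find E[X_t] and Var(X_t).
E[X_t] = -5*exp(-t/2)/4; Var(X_t) = 9/16 - 9*exp(-t)/16

The OU SDE dX = -theta X dt + sigma dB admits the integrating factor exp(theta t): d(exp(theta t) X_t) = sigma exp(theta t) dB_t. Integrating from 0 to t:
  X_t = x_0 * exp(-theta t) + sigma * int_0^t exp(-theta (t-s)) dB_s.
The Itô integral has mean 0 and (by the Itô isometry) variance sigma^2 * int_0^t exp(-2 theta (t - s)) ds = sigma^2 * (1 - exp(-2 theta t)) / (2 theta).
With theta = 1/2, sigma = 3/4, x_0 = -5/4:
  E[X_t] = -5/4 * exp(-1/2 t) = -5*exp(-t/2)/4
  Var(X_t) = (3/4)^2 * (1 - exp(-2*1/2 t)) / (2 * 1/2) = 9/16 - 9*exp(-t)/16.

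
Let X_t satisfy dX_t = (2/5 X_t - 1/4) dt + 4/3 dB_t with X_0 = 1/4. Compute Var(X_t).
Var(X_t) = 20*exp(4*t/5)/9 - 20/9

The variance V(t) = Var(X_t) satisfies V'(t) = 2 a V(t) + c^2 with V(0) = 0 (drift coefficient is linear in X, diffusion is constant). With a = 2/5, c = 4/3, the solution is
  V(t) = (c^2 / (2 a)) * (exp(2 a t) - 1)
       = ((4/3)^2 / (2*(2/5))) * (exp((4/5) t) - 1)
       = 20*exp(4*t/5)/9 - 20/9.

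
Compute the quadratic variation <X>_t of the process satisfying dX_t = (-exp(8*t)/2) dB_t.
<X>_t = exp(16*t)/64 - 1/64

For an Itô process dX_t = a(t) dt + b(t) dB_t, the quadratic variation is <X>_t = int_0^t b(s)^2 ds (the drift term does not contribute). Here b(s) = -exp(8*s)/2, so
  b(s)^2 = exp(16*s)/4.
Integrating from 0 to t:
  <X>_t = int_0^t (exp(16*s)/4) ds = exp(16*t)/64 - 1/64.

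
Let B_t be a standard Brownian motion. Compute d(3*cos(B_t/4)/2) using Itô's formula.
d(3*cos(B_t/4)/2) = (-3*cos(B_t/4)/64) dt + (-3*sin(B_t/4)/8) dB_t

Itô's formula for f(B_t) gives d f(B_t) = f'(B_t) dB_t + (1/2) f''(B_t) dt. Compute derivatives of f(x) = 3*cos(x/4)/2:
  f'(x)  = -3*sin(x/4)/8
  f''(x) = -3*cos(x/4)/32
Substitute x = B_t and multiply the f'' term by 1/2:
  drift     = (1/2) * (-3*cos(x/4)/32) evaluated at B_t = -3*cos(B_t/4)/64
  diffusion = (-3*sin(x/4)/8) evaluated at B_t = -3*sin(B_t/4)/8
Therefore d(3*cos(B_t/4)/2) = (-3*cos(B_t/4)/64) dt + (-3*sin(B_t/4)/8) dB_t.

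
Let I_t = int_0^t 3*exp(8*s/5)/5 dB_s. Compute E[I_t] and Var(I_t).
E[I_t] = 0; Var(I_t) = 9*exp(16*t/5)/80 - 9/80

The Itô integral of a deterministic integrand f(s) has mean 0 because each increment f(s) * (B_{s+ds} - B_s) has mean 0. By the Itô isometry:
  Var( int_0^t f(s) dB_s ) = E[ (int_0^t f(s) dB_s)^2 ] = int_0^t f(s)^2 ds.
Here f(s) = 3*exp(8*s/5)/5, so f(s)^2 = 9*exp(16*s/5)/25. Integrate:
  int_0^t (9*exp(16*s/5)/25) ds = 9*exp(16*t/5)/80 - 9/80.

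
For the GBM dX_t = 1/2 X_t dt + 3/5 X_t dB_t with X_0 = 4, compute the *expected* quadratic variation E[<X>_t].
E[<X>_t] = 72*exp(34*t/25)/17 - 72/17

<X>_t = int_0^t ((3/5) * X_s)^2 ds. Taking expectation inside the integral: E[<X>_t] = (3/5)^2 * int_0^t E[X_s^2] ds. For GBM, E[X_s^2] = x_0^2 * exp((2 mu + sigma^2) s). Integrating:
  E[<X>_t] = (3/5)^2 * 4^2 * (exp((2*(1/2) + (3/5)^2) t) - 1) / (2*(1/2) + (3/5)^2)
           = (3/5)^2 * 4^2 * (exp((34/25) t) - 1) / (34/25) = 72*exp(34*t/25)/17 - 72/17.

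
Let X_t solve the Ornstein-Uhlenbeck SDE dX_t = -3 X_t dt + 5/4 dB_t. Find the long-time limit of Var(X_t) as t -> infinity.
lim Var(X_t) = 25/96

The OU SDE dX = -theta X dt + sigma dB admits the integrating factor exp(theta t): d(exp(theta t) X_t) = sigma exp(theta t) dB_t. Integrating from 0 to t gives X_t = x_0 * exp(-theta t) + sigma * int_0^t exp(-theta (t-s)) dB_s for any initial x_0. The Itô integral has variance (by the Itô isometry) sigma^2 * int_0^t exp(-2 theta (t - s)) ds = sigma^2 * (1 - exp(-2 theta t)) / (2 theta), independent of x_0.
With theta = 3, sigma = 5/4:
  Var(X_t) = (5/4)^2 * (1 - exp(-2*3 t)) / (2 * 3) = 25/96 - 25*exp(-6*t)/96.
As t -> infinity, exp(-2*3 t) -> 0, so the stationary variance is sigma^2 / (2 theta) = 25/96.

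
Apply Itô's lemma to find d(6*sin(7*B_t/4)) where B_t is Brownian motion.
d(6*sin(7*B_t/4)) = (-147*sin(7*B_t/4)/16) dt + (21*cos(7*B_t/4)/2) dB_t

Itô's formula for f(B_t) gives d f(B_t) = f'(B_t) dB_t + (1/2) f''(B_t) dt. Compute derivatives of f(x) = 6*sin(7*x/4):
  f'(x)  = 21*cos(7*x/4)/2
  f''(x) = -147*sin(7*x/4)/8
Substitute x = B_t and multiply the f'' term by 1/2:
  drift     = (1/2) * (-147*sin(7*x/4)/8) evaluated at B_t = -147*sin(7*B_t/4)/16
  diffusion = (21*cos(7*x/4)/2) evaluated at B_t = 21*cos(7*B_t/4)/2
Therefore d(6*sin(7*B_t/4)) = (-147*sin(7*B_t/4)/16) dt + (21*cos(7*B_t/4)/2) dB_t.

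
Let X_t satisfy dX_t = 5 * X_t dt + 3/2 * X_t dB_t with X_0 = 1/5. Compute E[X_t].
E[X_t] = exp(5*t)/5

For GBM dX = mu X dt + sigma X dB with X_0 = x_0, apply Itô to Y = log X: dY = (mu - sigma^2/2) dt + sigma dB, so Y_t = log(x_0) + (mu - sigma^2/2) t + sigma B_t and hence X_t = x_0 * exp((mu - sigma^2/2) t + sigma B_t).
With mu = 5, sigma = 3/2, x_0 = 1/5, this gives:
  X_t = 1/5 * exp((31/8) * t + (3/2) * B_t).
Since sigma*B_t ~ Normal(0, sigma^2 t), E[exp(sigma*B_t)] = exp(sigma^2 t / 2); so E[X_t] = x_0 * exp((mu - sigma^2/2) t) * exp(sigma^2 t / 2) = x_0 * exp(mu t) = exp(5*t)/5.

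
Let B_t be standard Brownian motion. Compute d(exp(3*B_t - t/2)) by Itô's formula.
d(exp(3*B_t - t/2)) = (4*exp(3*B_t - t/2)) dt + (3*exp(3*B_t - t/2)) dB_t

Itô's formula for f(t, x): d f(t, B_t) = (f_t + (1/2) f_xx) dt + f_x dB_t. Compute partials of f(t, x) = exp(-t/2 + 3*x):
  f_t(t,x)  = -exp(-t/2 + 3*x)/2
  f_x(t,x)  = 3*exp(-t/2 + 3*x)
  f_xx(t,x) = 9*exp(-t/2 + 3*x)
Assemble drift = f_t + (1/2) f_xx = 4*exp(-t/2 + 3*x) and diffusion = f_x = 3*exp(-t/2 + 3*x). Substituting x = B_t:
  d(exp(3*B_t - t/2)) = (4*exp(3*B_t - t/2)) dt + (3*exp(3*B_t - t/2)) dB_t.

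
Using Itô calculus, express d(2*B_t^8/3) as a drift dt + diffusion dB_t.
d(2*B_t^8/3) = (56*B_t^6/3) dt + (16*B_t^7/3) dB_t

Itô's formula for f(B_t) gives d f(B_t) = f'(B_t) dB_t + (1/2) f''(B_t) dt. Compute derivatives of f(x) = 2*x^8/3:
  f'(x)  = 16*x^7/3
  f''(x) = 112*x^6/3
Substitute x = B_t and multiply the f'' term by 1/2:
  drift     = (1/2) * (112*x^6/3) evaluated at B_t = 56*B_t^6/3
  diffusion = (16*x^7/3) evaluated at B_t = 16*B_t^7/3
Therefore d(2*B_t^8/3) = (56*B_t^6/3) dt + (16*B_t^7/3) dB_t.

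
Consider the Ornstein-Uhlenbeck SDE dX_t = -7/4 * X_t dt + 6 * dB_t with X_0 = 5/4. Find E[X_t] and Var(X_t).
E[X_t] = 5*exp(-7*t/4)/4; Var(X_t) = 72/7 - 72*exp(-7*t/2)/7

The OU SDE dX = -theta X dt + sigma dB admits the integrating factor exp(theta t): d(exp(theta t) X_t) = sigma exp(theta t) dB_t. Integrating from 0 to t:
  X_t = x_0 * exp(-theta t) + sigma * int_0^t exp(-theta (t-s)) dB_s.
The Itô integral has mean 0 and (by the Itô isometry) variance sigma^2 * int_0^t exp(-2 theta (t - s)) ds = sigma^2 * (1 - exp(-2 theta t)) / (2 theta).
With theta = 7/4, sigma = 6, x_0 = 5/4:
  E[X_t] = 5/4 * exp(-7/4 t) = 5*exp(-7*t/4)/4
  Var(X_t) = (6)^2 * (1 - exp(-2*7/4 t)) / (2 * 7/4) = 72/7 - 72*exp(-7*t/2)/7.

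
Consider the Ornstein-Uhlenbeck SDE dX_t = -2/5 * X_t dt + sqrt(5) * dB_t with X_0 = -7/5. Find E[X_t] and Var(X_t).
E[X_t] = -7*exp(-2*t/5)/5; Var(X_t) = 25/4 - 25*exp(-4*t/5)/4

The OU SDE dX = -theta X dt + sigma dB admits the integrating factor exp(theta t): d(exp(theta t) X_t) = sigma exp(theta t) dB_t. Integrating from 0 to t:
  X_t = x_0 * exp(-theta t) + sigma * int_0^t exp(-theta (t-s)) dB_s.
The Itô integral has mean 0 and (by the Itô isometry) variance sigma^2 * int_0^t exp(-2 theta (t - s)) ds = sigma^2 * (1 - exp(-2 theta t)) / (2 theta).
With theta = 2/5, sigma = sqrt(5), x_0 = -7/5:
  E[X_t] = -7/5 * exp(-2/5 t) = -7*exp(-2*t/5)/5
  Var(X_t) = (sqrt(5))^2 * (1 - exp(-2*2/5 t)) / (2 * 2/5) = 25/4 - 25*exp(-4*t/5)/4.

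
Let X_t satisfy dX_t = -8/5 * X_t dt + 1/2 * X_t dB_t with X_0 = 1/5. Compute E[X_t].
E[X_t] = exp(-8*t/5)/5

For GBM dX = mu X dt + sigma X dB with X_0 = x_0, apply Itô to Y = log X: dY = (mu - sigma^2/2) dt + sigma dB, so Y_t = log(x_0) + (mu - sigma^2/2) t + sigma B_t and hence X_t = x_0 * exp((mu - sigma^2/2) t + sigma B_t).
With mu = -8/5, sigma = 1/2, x_0 = 1/5, this gives:
  X_t = 1/5 * exp((-69/40) * t + (1/2) * B_t).
Since sigma*B_t ~ Normal(0, sigma^2 t), E[exp(sigma*B_t)] = exp(sigma^2 t / 2); so E[X_t] = x_0 * exp((mu - sigma^2/2) t) * exp(sigma^2 t / 2) = x_0 * exp(mu t) = exp(-8*t/5)/5.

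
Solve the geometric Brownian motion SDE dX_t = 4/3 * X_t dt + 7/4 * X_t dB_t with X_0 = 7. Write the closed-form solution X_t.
X_t = 7 * exp((-19/96) * t + (7/4) * B_t)

For GBM dX = mu X dt + sigma X dB with X_0 = x_0, apply Itô to Y = log X: dY = (mu - sigma^2/2) dt + sigma dB, so Y_t = log(x_0) + (mu - sigma^2/2) t + sigma B_t and hence X_t = x_0 * exp((mu - sigma^2/2) t + sigma B_t).
With mu = 4/3, sigma = 7/4, x_0 = 7, this gives:
  X_t = 7 * exp((-19/96) * t + (7/4) * B_t).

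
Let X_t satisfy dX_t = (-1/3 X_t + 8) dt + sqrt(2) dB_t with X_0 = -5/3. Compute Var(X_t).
Var(X_t) = 3 - 3*exp(-2*t/3)

The variance V(t) = Var(X_t) satisfies V'(t) = 2 a V(t) + c^2 with V(0) = 0 (drift coefficient is linear in X, diffusion is constant). With a = -1/3, c = sqrt(2), the solution is
  V(t) = (c^2 / (2 a)) * (exp(2 a t) - 1)
       = (sqrt(2)^2 / (2*(-1/3))) * (exp((-2/3) t) - 1)
       = 3 - 3*exp(-2*t/3).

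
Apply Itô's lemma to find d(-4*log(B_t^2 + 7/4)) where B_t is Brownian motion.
d(-4*log(B_t^2 + 7/4)) = (16*(4*B_t^2 - 7)/(4*B_t^2 + 7)^2) dt + (-32*B_t/(4*B_t^2 + 7)) dB_t

Itô's formula for f(B_t) gives d f(B_t) = f'(B_t) dB_t + (1/2) f''(B_t) dt. Compute derivatives of f(x) = -4*log(x^2 + 7/4):
  f'(x)  = -32*x/(4*x^2 + 7)
  f''(x) = 32*(4*x^2 - 7)/(4*x^2 + 7)^2
Substitute x = B_t and multiply the f'' term by 1/2:
  drift     = (1/2) * (32*(4*x^2 - 7)/(4*x^2 + 7)^2) evaluated at B_t = 16*(4*B_t^2 - 7)/(4*B_t^2 + 7)^2
  diffusion = (-32*x/(4*x^2 + 7)) evaluated at B_t = -32*B_t/(4*B_t^2 + 7)
Therefore d(-4*log(B_t^2 + 7/4)) = (16*(4*B_t^2 - 7)/(4*B_t^2 + 7)^2) dt + (-32*B_t/(4*B_t^2 + 7)) dB_t.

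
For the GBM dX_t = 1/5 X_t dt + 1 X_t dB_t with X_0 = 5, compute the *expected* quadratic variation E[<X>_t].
E[<X>_t] = 125*exp(7*t/5)/7 - 125/7

<X>_t = int_0^t (1 * X_s)^2 ds. Taking expectation inside the integral: E[<X>_t] = 1^2 * int_0^t E[X_s^2] ds. For GBM, E[X_s^2] = x_0^2 * exp((2 mu + sigma^2) s). Integrating:
  E[<X>_t] = 1^2 * 5^2 * (exp((2*(1/5) + 1^2) t) - 1) / (2*(1/5) + 1^2)
           = 1^2 * 5^2 * (exp((7/5) t) - 1) / (7/5) = 125*exp(7*t/5)/7 - 125/7.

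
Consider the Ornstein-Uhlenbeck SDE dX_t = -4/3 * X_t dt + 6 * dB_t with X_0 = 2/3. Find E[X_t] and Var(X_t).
E[X_t] = 2*exp(-4*t/3)/3; Var(X_t) = 27/2 - 27*exp(-8*t/3)/2

The OU SDE dX = -theta X dt + sigma dB admits the integrating factor exp(theta t): d(exp(theta t) X_t) = sigma exp(theta t) dB_t. Integrating from 0 to t:
  X_t = x_0 * exp(-theta t) + sigma * int_0^t exp(-theta (t-s)) dB_s.
The Itô integral has mean 0 and (by the Itô isometry) variance sigma^2 * int_0^t exp(-2 theta (t - s)) ds = sigma^2 * (1 - exp(-2 theta t)) / (2 theta).
With theta = 4/3, sigma = 6, x_0 = 2/3:
  E[X_t] = 2/3 * exp(-4/3 t) = 2*exp(-4*t/3)/3
  Var(X_t) = (6)^2 * (1 - exp(-2*4/3 t)) / (2 * 4/3) = 27/2 - 27*exp(-8*t/3)/2.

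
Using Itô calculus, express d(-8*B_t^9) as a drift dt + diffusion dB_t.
d(-8*B_t^9) = (-288*B_t^7) dt + (-72*B_t^8) dB_t

Itô's formula for f(B_t) gives d f(B_t) = f'(B_t) dB_t + (1/2) f''(B_t) dt. Compute derivatives of f(x) = -8*x^9:
  f'(x)  = -72*x^8
  f''(x) = -576*x^7
Substitute x = B_t and multiply the f'' term by 1/2:
  drift     = (1/2) * (-576*x^7) evaluated at B_t = -288*B_t^7
  diffusion = (-72*x^8) evaluated at B_t = -72*B_t^8
Therefore d(-8*B_t^9) = (-288*B_t^7) dt + (-72*B_t^8) dB_t.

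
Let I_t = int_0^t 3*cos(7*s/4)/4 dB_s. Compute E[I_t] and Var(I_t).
E[I_t] = 0; Var(I_t) = 9*t/32 + 9*sin(7*t/2)/112

The Itô integral of a deterministic integrand f(s) has mean 0 because each increment f(s) * (B_{s+ds} - B_s) has mean 0. By the Itô isometry:
  Var( int_0^t f(s) dB_s ) = E[ (int_0^t f(s) dB_s)^2 ] = int_0^t f(s)^2 ds.
Here f(s) = 3*cos(7*s/4)/4, so f(s)^2 = 9*cos(7*s/4)^2/16. Integrate:
  int_0^t (9*cos(7*s/4)^2/16) ds = 9*t/32 + 9*sin(7*t/2)/112.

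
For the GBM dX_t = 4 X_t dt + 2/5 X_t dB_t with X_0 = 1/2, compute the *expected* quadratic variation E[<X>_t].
E[<X>_t] = exp(204*t/25)/204 - 1/204

<X>_t = int_0^t ((2/5) * X_s)^2 ds. Taking expectation inside the integral: E[<X>_t] = (2/5)^2 * int_0^t E[X_s^2] ds. For GBM, E[X_s^2] = x_0^2 * exp((2 mu + sigma^2) s). Integrating:
  E[<X>_t] = (2/5)^2 * (1/2)^2 * (exp((2*4 + (2/5)^2) t) - 1) / (2*4 + (2/5)^2)
           = (2/5)^2 * (1/2)^2 * (exp((204/25) t) - 1) / (204/25) = exp(204*t/25)/204 - 1/204.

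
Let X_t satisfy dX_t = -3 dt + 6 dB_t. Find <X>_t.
<X>_t = 36*t

For an Itô process dX_t = a(t) dt + b(t) dB_t, the quadratic variation is <X>_t = int_0^t b(s)^2 ds (the drift term does not contribute). Here b(s) = 6, so
  b(s)^2 = 36.
Integrating from 0 to t:
  <X>_t = int_0^t (36) ds = 36*t.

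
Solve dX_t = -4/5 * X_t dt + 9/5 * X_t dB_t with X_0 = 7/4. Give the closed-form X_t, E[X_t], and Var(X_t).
X_t = 7/4 * exp((-121/50) t + (9/5) B_t); E[X_t] = 7*exp(-4*t/5)/4; Var(X_t) = (49*exp(81*t/25) - 49)*exp(-8*t/5)/16

For GBM dX = mu X dt + sigma X dB with X_0 = x_0, apply Itô to Y = log X: dY = (mu - sigma^2/2) dt + sigma dB, so Y_t = log(x_0) + (mu - sigma^2/2) t + sigma B_t and hence X_t = x_0 * exp((mu - sigma^2/2) t + sigma B_t).
With mu = -4/5, sigma = 9/5, x_0 = 7/4, this gives:
  X_t = 7/4 * exp((-121/50) * t + (9/5) * B_t).
Since sigma*B_t ~ Normal(0, sigma^2 t), E[exp(sigma*B_t)] = exp(sigma^2 t / 2); so E[X_t] = x_0 * exp((mu - sigma^2/2) t) * exp(sigma^2 t / 2) = x_0 * exp(mu t) = 7*exp(-4*t/5)/4.
Var(X_t) = E[X_t^2] - (E[X_t])^2 = x_0^2 * exp(2 mu t) * (exp(sigma^2 t) - 1) = (49*exp(81*t/25) - 49)*exp(-8*t/5)/16.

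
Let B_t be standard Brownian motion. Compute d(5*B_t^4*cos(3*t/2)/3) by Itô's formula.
d(5*B_t^4*cos(3*t/2)/3) = (5*B_t^2*(-B_t^2*sin(3*t/2) + 4*cos(3*t/2))/2) dt + (20*B_t^3*cos(3*t/2)/3) dB_t

Itô's formula for f(t, x): d f(t, B_t) = (f_t + (1/2) f_xx) dt + f_x dB_t. Compute partials of f(t, x) = 5*x^4*cos(3*t/2)/3:
  f_t(t,x)  = -5*x^4*sin(3*t/2)/2
  f_x(t,x)  = 20*x^3*cos(3*t/2)/3
  f_xx(t,x) = 20*x^2*cos(3*t/2)
Assemble drift = f_t + (1/2) f_xx = 5*x^2*(-x^2*sin(3*t/2) + 4*cos(3*t/2))/2 and diffusion = f_x = 20*x^3*cos(3*t/2)/3. Substituting x = B_t:
  d(5*B_t^4*cos(3*t/2)/3) = (5*B_t^2*(-B_t^2*sin(3*t/2) + 4*cos(3*t/2))/2) dt + (20*B_t^3*cos(3*t/2)/3) dB_t.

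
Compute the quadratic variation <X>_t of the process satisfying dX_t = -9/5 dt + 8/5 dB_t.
<X>_t = 64*t/25

For an Itô process dX_t = a(t) dt + b(t) dB_t, the quadratic variation is <X>_t = int_0^t b(s)^2 ds (the drift term does not contribute). Here b(s) = 8/5, so
  b(s)^2 = 64/25.
Integrating from 0 to t:
  <X>_t = int_0^t (64/25) ds = 64*t/25.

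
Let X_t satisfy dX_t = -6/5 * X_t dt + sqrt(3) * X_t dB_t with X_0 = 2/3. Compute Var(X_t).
Var(X_t) = (4*exp(3*t) - 4)*exp(-12*t/5)/9

For GBM dX = mu X dt + sigma X dB with X_0 = x_0, apply Itô to Y = log X: dY = (mu - sigma^2/2) dt + sigma dB, so Y_t = log(x_0) + (mu - sigma^2/2) t + sigma B_t and hence X_t = x_0 * exp((mu - sigma^2/2) t + sigma B_t).
With mu = -6/5, sigma = sqrt(3), x_0 = 2/3, this gives:
  X_t = 2/3 * exp((-27/10) * t + (sqrt(3)) * B_t).
Since sigma*B_t ~ Normal(0, sigma^2 t), E[exp(sigma*B_t)] = exp(sigma^2 t / 2); so E[X_t] = x_0 * exp((mu - sigma^2/2) t) * exp(sigma^2 t / 2) = x_0 * exp(mu t) = 2*exp(-6*t/5)/3.
Var(X_t) = E[X_t^2] - (E[X_t])^2 = x_0^2 * exp(2 mu t) * (exp(sigma^2 t) - 1) = (4*exp(3*t) - 4)*exp(-12*t/5)/9.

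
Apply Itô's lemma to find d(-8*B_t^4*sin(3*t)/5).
d(-8*B_t^4*sin(3*t)/5) = (-24*B_t^2*(B_t^2*cos(3*t) + 2*sin(3*t))/5) dt + (-32*B_t^3*sin(3*t)/5) dB_t

Itô's formula for f(t, x): d f(t, B_t) = (f_t + (1/2) f_xx) dt + f_x dB_t. Compute partials of f(t, x) = -8*x^4*sin(3*t)/5:
  f_t(t,x)  = -24*x^4*cos(3*t)/5
  f_x(t,x)  = -32*x^3*sin(3*t)/5
  f_xx(t,x) = -96*x^2*sin(3*t)/5
Assemble drift = f_t + (1/2) f_xx = -24*x^2*(x^2*cos(3*t) + 2*sin(3*t))/5 and diffusion = f_x = -32*x^3*sin(3*t)/5. Substituting x = B_t:
  d(-8*B_t^4*sin(3*t)/5) = (-24*B_t^2*(B_t^2*cos(3*t) + 2*sin(3*t))/5) dt + (-32*B_t^3*sin(3*t)/5) dB_t.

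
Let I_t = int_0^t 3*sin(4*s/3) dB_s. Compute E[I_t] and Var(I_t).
E[I_t] = 0; Var(I_t) = 9*t/2 - 27*sin(4*t/3)*cos(4*t/3)/8

The Itô integral of a deterministic integrand f(s) has mean 0 because each increment f(s) * (B_{s+ds} - B_s) has mean 0. By the Itô isometry:
  Var( int_0^t f(s) dB_s ) = E[ (int_0^t f(s) dB_s)^2 ] = int_0^t f(s)^2 ds.
Here f(s) = 3*sin(4*s/3), so f(s)^2 = 9*sin(4*s/3)^2. Integrate:
  int_0^t (9*sin(4*s/3)^2) ds = 9*t/2 - 27*sin(4*t/3)*cos(4*t/3)/8.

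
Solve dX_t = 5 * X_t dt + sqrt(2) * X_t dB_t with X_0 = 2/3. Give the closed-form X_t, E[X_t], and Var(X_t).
X_t = 2/3 * exp((4) t + (sqrt(2)) B_t); E[X_t] = 2*exp(5*t)/3; Var(X_t) = 4*(exp(2*t) - 1)*exp(10*t)/9

For GBM dX = mu X dt + sigma X dB with X_0 = x_0, apply Itô to Y = log X: dY = (mu - sigma^2/2) dt + sigma dB, so Y_t = log(x_0) + (mu - sigma^2/2) t + sigma B_t and hence X_t = x_0 * exp((mu - sigma^2/2) t + sigma B_t).
With mu = 5, sigma = sqrt(2), x_0 = 2/3, this gives:
  X_t = 2/3 * exp((4) * t + (sqrt(2)) * B_t).
Since sigma*B_t ~ Normal(0, sigma^2 t), E[exp(sigma*B_t)] = exp(sigma^2 t / 2); so E[X_t] = x_0 * exp((mu - sigma^2/2) t) * exp(sigma^2 t / 2) = x_0 * exp(mu t) = 2*exp(5*t)/3.
Var(X_t) = E[X_t^2] - (E[X_t])^2 = x_0^2 * exp(2 mu t) * (exp(sigma^2 t) - 1) = 4*(exp(2*t) - 1)*exp(10*t)/9.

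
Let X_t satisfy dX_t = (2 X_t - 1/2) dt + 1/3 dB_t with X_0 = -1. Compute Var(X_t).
Var(X_t) = exp(4*t)/36 - 1/36

The variance V(t) = Var(X_t) satisfies V'(t) = 2 a V(t) + c^2 with V(0) = 0 (drift coefficient is linear in X, diffusion is constant). With a = 2, c = 1/3, the solution is
  V(t) = (c^2 / (2 a)) * (exp(2 a t) - 1)
       = ((1/3)^2 / (2*2)) * (exp(4 t) - 1)
       = exp(4*t)/36 - 1/36.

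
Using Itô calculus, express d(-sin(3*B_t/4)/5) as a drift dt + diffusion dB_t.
d(-sin(3*B_t/4)/5) = (9*sin(3*B_t/4)/160) dt + (-3*cos(3*B_t/4)/20) dB_t

Itô's formula for f(B_t) gives d f(B_t) = f'(B_t) dB_t + (1/2) f''(B_t) dt. Compute derivatives of f(x) = -sin(3*x/4)/5:
  f'(x)  = -3*cos(3*x/4)/20
  f''(x) = 9*sin(3*x/4)/80
Substitute x = B_t and multiply the f'' term by 1/2:
  drift     = (1/2) * (9*sin(3*x/4)/80) evaluated at B_t = 9*sin(3*B_t/4)/160
  diffusion = (-3*cos(3*x/4)/20) evaluated at B_t = -3*cos(3*B_t/4)/20
Therefore d(-sin(3*B_t/4)/5) = (9*sin(3*B_t/4)/160) dt + (-3*cos(3*B_t/4)/20) dB_t.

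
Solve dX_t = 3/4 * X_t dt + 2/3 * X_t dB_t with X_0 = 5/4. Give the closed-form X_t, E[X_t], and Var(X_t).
X_t = 5/4 * exp((19/36) t + (2/3) B_t); E[X_t] = 5*exp(3*t/4)/4; Var(X_t) = 25*(exp(4*t/9) - 1)*exp(3*t/2)/16

For GBM dX = mu X dt + sigma X dB with X_0 = x_0, apply Itô to Y = log X: dY = (mu - sigma^2/2) dt + sigma dB, so Y_t = log(x_0) + (mu - sigma^2/2) t + sigma B_t and hence X_t = x_0 * exp((mu - sigma^2/2) t + sigma B_t).
With mu = 3/4, sigma = 2/3, x_0 = 5/4, this gives:
  X_t = 5/4 * exp((19/36) * t + (2/3) * B_t).
Since sigma*B_t ~ Normal(0, sigma^2 t), E[exp(sigma*B_t)] = exp(sigma^2 t / 2); so E[X_t] = x_0 * exp((mu - sigma^2/2) t) * exp(sigma^2 t / 2) = x_0 * exp(mu t) = 5*exp(3*t/4)/4.
Var(X_t) = E[X_t^2] - (E[X_t])^2 = x_0^2 * exp(2 mu t) * (exp(sigma^2 t) - 1) = 25*(exp(4*t/9) - 1)*exp(3*t/2)/16.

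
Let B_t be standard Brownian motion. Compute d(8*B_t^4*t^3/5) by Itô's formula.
d(8*B_t^4*t^3/5) = (24*B_t^2*t^2*(B_t^2 + 2*t)/5) dt + (32*B_t^3*t^3/5) dB_t

Itô's formula for f(t, x): d f(t, B_t) = (f_t + (1/2) f_xx) dt + f_x dB_t. Compute partials of f(t, x) = 8*t^3*x^4/5:
  f_t(t,x)  = 24*t^2*x^4/5
  f_x(t,x)  = 32*t^3*x^3/5
  f_xx(t,x) = 96*t^3*x^2/5
Assemble drift = f_t + (1/2) f_xx = 24*t^2*x^2*(2*t + x^2)/5 and diffusion = f_x = 32*t^3*x^3/5. Substituting x = B_t:
  d(8*B_t^4*t^3/5) = (24*B_t^2*t^2*(B_t^2 + 2*t)/5) dt + (32*B_t^3*t^3/5) dB_t.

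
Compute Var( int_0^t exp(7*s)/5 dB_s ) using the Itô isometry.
Var = exp(14*t)/350 - 1/350

The Itô integral of a deterministic integrand f(s) has mean 0 because each increment f(s) * (B_{s+ds} - B_s) has mean 0. By the Itô isometry:
  Var( int_0^t f(s) dB_s ) = E[ (int_0^t f(s) dB_s)^2 ] = int_0^t f(s)^2 ds.
Here f(s) = exp(7*s)/5, so f(s)^2 = exp(14*s)/25. Integrate:
  int_0^t (exp(14*s)/25) ds = exp(14*t)/350 - 1/350.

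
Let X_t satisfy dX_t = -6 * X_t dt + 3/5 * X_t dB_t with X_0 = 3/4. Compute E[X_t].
E[X_t] = 3*exp(-6*t)/4

For GBM dX = mu X dt + sigma X dB with X_0 = x_0, apply Itô to Y = log X: dY = (mu - sigma^2/2) dt + sigma dB, so Y_t = log(x_0) + (mu - sigma^2/2) t + sigma B_t and hence X_t = x_0 * exp((mu - sigma^2/2) t + sigma B_t).
With mu = -6, sigma = 3/5, x_0 = 3/4, this gives:
  X_t = 3/4 * exp((-309/50) * t + (3/5) * B_t).
Since sigma*B_t ~ Normal(0, sigma^2 t), E[exp(sigma*B_t)] = exp(sigma^2 t / 2); so E[X_t] = x_0 * exp((mu - sigma^2/2) t) * exp(sigma^2 t / 2) = x_0 * exp(mu t) = 3*exp(-6*t)/4.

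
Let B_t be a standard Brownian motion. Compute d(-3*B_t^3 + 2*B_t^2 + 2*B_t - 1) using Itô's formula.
d(-3*B_t^3 + 2*B_t^2 + 2*B_t - 1) = (2 - 9*B_t) dt + (-9*B_t^2 + 4*B_t + 2) dB_t

Itô's formula for f(B_t) gives d f(B_t) = f'(B_t) dB_t + (1/2) f''(B_t) dt. Compute derivatives of f(x) = -3*x^3 + 2*x^2 + 2*x - 1:
  f'(x)  = -9*x^2 + 4*x + 2
  f''(x) = 4 - 18*x
Substitute x = B_t and multiply the f'' term by 1/2:
  drift     = (1/2) * (4 - 18*x) evaluated at B_t = 2 - 9*B_t
  diffusion = (-9*x^2 + 4*x + 2) evaluated at B_t = -9*B_t^2 + 4*B_t + 2
Therefore d(-3*B_t^3 + 2*B_t^2 + 2*B_t - 1) = (2 - 9*B_t) dt + (-9*B_t^2 + 4*B_t + 2) dB_t.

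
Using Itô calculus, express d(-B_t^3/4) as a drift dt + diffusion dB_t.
d(-B_t^3/4) = (-3*B_t/4) dt + (-3*B_t^2/4) dB_t

Itô's formula for f(B_t) gives d f(B_t) = f'(B_t) dB_t + (1/2) f''(B_t) dt. Compute derivatives of f(x) = -x^3/4:
  f'(x)  = -3*x^2/4
  f''(x) = -3*x/2
Substitute x = B_t and multiply the f'' term by 1/2:
  drift     = (1/2) * (-3*x/2) evaluated at B_t = -3*B_t/4
  diffusion = (-3*x^2/4) evaluated at B_t = -3*B_t^2/4
Therefore d(-B_t^3/4) = (-3*B_t/4) dt + (-3*B_t^2/4) dB_t.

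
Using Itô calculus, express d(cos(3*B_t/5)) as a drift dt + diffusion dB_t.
d(cos(3*B_t/5)) = (-9*cos(3*B_t/5)/50) dt + (-3*sin(3*B_t/5)/5) dB_t

Itô's formula for f(B_t) gives d f(B_t) = f'(B_t) dB_t + (1/2) f''(B_t) dt. Compute derivatives of f(x) = cos(3*x/5):
  f'(x)  = -3*sin(3*x/5)/5
  f''(x) = -9*cos(3*x/5)/25
Substitute x = B_t and multiply the f'' term by 1/2:
  drift     = (1/2) * (-9*cos(3*x/5)/25) evaluated at B_t = -9*cos(3*B_t/5)/50
  diffusion = (-3*sin(3*x/5)/5) evaluated at B_t = -3*sin(3*B_t/5)/5
Therefore d(cos(3*B_t/5)) = (-9*cos(3*B_t/5)/50) dt + (-3*sin(3*B_t/5)/5) dB_t.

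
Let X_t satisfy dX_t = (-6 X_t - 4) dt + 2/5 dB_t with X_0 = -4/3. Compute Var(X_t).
Var(X_t) = 1/75 - exp(-12*t)/75

The variance V(t) = Var(X_t) satisfies V'(t) = 2 a V(t) + c^2 with V(0) = 0 (drift coefficient is linear in X, diffusion is constant). With a = -6, c = 2/5, the solution is
  V(t) = (c^2 / (2 a)) * (exp(2 a t) - 1)
       = ((2/5)^2 / (2*(-6))) * (exp((-12) t) - 1)
       = 1/75 - exp(-12*t)/75.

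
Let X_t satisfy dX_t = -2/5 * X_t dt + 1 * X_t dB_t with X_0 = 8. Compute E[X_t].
E[X_t] = 8*exp(-2*t/5)

For GBM dX = mu X dt + sigma X dB with X_0 = x_0, apply Itô to Y = log X: dY = (mu - sigma^2/2) dt + sigma dB, so Y_t = log(x_0) + (mu - sigma^2/2) t + sigma B_t and hence X_t = x_0 * exp((mu - sigma^2/2) t + sigma B_t).
With mu = -2/5, sigma = 1, x_0 = 8, this gives:
  X_t = 8 * exp((-9/10) * t + (1) * B_t).
Since sigma*B_t ~ Normal(0, sigma^2 t), E[exp(sigma*B_t)] = exp(sigma^2 t / 2); so E[X_t] = x_0 * exp((mu - sigma^2/2) t) * exp(sigma^2 t / 2) = x_0 * exp(mu t) = 8*exp(-2*t/5).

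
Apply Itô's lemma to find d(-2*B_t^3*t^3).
d(-2*B_t^3*t^3) = (6*B_t*t^2*(-B_t^2 - t)) dt + (-6*B_t^2*t^3) dB_t

Itô's formula for f(t, x): d f(t, B_t) = (f_t + (1/2) f_xx) dt + f_x dB_t. Compute partials of f(t, x) = -2*t^3*x^3:
  f_t(t,x)  = -6*t^2*x^3
  f_x(t,x)  = -6*t^3*x^2
  f_xx(t,x) = -12*t^3*x
Assemble drift = f_t + (1/2) f_xx = 6*t^2*x*(-t - x^2) and diffusion = f_x = -6*t^3*x^2. Substituting x = B_t:
  d(-2*B_t^3*t^3) = (6*B_t*t^2*(-B_t^2 - t)) dt + (-6*B_t^2*t^3) dB_t.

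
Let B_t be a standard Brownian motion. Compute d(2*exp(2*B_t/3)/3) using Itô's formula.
d(2*exp(2*B_t/3)/3) = (4*exp(2*B_t/3)/27) dt + (4*exp(2*B_t/3)/9) dB_t

Itô's formula for f(B_t) gives d f(B_t) = f'(B_t) dB_t + (1/2) f''(B_t) dt. Compute derivatives of f(x) = 2*exp(2*x/3)/3:
  f'(x)  = 4*exp(2*x/3)/9
  f''(x) = 8*exp(2*x/3)/27
Substitute x = B_t and multiply the f'' term by 1/2:
  drift     = (1/2) * (8*exp(2*x/3)/27) evaluated at B_t = 4*exp(2*B_t/3)/27
  diffusion = (4*exp(2*x/3)/9) evaluated at B_t = 4*exp(2*B_t/3)/9
Therefore d(2*exp(2*B_t/3)/3) = (4*exp(2*B_t/3)/27) dt + (4*exp(2*B_t/3)/9) dB_t.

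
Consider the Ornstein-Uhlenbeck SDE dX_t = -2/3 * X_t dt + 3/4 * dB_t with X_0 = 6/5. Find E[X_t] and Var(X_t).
E[X_t] = 6*exp(-2*t/3)/5; Var(X_t) = 27/64 - 27*exp(-4*t/3)/64

The OU SDE dX = -theta X dt + sigma dB admits the integrating factor exp(theta t): d(exp(theta t) X_t) = sigma exp(theta t) dB_t. Integrating from 0 to t:
  X_t = x_0 * exp(-theta t) + sigma * int_0^t exp(-theta (t-s)) dB_s.
The Itô integral has mean 0 and (by the Itô isometry) variance sigma^2 * int_0^t exp(-2 theta (t - s)) ds = sigma^2 * (1 - exp(-2 theta t)) / (2 theta).
With theta = 2/3, sigma = 3/4, x_0 = 6/5:
  E[X_t] = 6/5 * exp(-2/3 t) = 6*exp(-2*t/3)/5
  Var(X_t) = (3/4)^2 * (1 - exp(-2*2/3 t)) / (2 * 2/3) = 27/64 - 27*exp(-4*t/3)/64.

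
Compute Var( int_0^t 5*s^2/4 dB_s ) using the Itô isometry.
Var = 5*t^5/16

The Itô integral of a deterministic integrand f(s) has mean 0 because each increment f(s) * (B_{s+ds} - B_s) has mean 0. By the Itô isometry:
  Var( int_0^t f(s) dB_s ) = E[ (int_0^t f(s) dB_s)^2 ] = int_0^t f(s)^2 ds.
Here f(s) = 5*s^2/4, so f(s)^2 = 25*s^4/16. Integrate:
  int_0^t (25*s^4/16) ds = 5*t^5/16.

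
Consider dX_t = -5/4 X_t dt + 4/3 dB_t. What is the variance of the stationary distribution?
lim Var(X_t) = 32/45

The OU SDE dX = -theta X dt + sigma dB admits the integrating factor exp(theta t): d(exp(theta t) X_t) = sigma exp(theta t) dB_t. Integrating from 0 to t gives X_t = x_0 * exp(-theta t) + sigma * int_0^t exp(-theta (t-s)) dB_s for any initial x_0. The Itô integral has variance (by the Itô isometry) sigma^2 * int_0^t exp(-2 theta (t - s)) ds = sigma^2 * (1 - exp(-2 theta t)) / (2 theta), independent of x_0.
With theta = 5/4, sigma = 4/3:
  Var(X_t) = (4/3)^2 * (1 - exp(-2*5/4 t)) / (2 * 5/4) = 32/45 - 32*exp(-5*t/2)/45.
As t -> infinity, exp(-2*5/4 t) -> 0, so the stationary variance is sigma^2 / (2 theta) = 32/45.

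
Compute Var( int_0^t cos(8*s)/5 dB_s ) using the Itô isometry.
Var = t/50 + sin(8*t)*cos(8*t)/400

The Itô integral of a deterministic integrand f(s) has mean 0 because each increment f(s) * (B_{s+ds} - B_s) has mean 0. By the Itô isometry:
  Var( int_0^t f(s) dB_s ) = E[ (int_0^t f(s) dB_s)^2 ] = int_0^t f(s)^2 ds.
Here f(s) = cos(8*s)/5, so f(s)^2 = cos(8*s)^2/25. Integrate:
  int_0^t (cos(8*s)^2/25) ds = t/50 + sin(8*t)*cos(8*t)/400.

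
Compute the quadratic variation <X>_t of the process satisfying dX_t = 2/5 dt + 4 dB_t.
<X>_t = 16*t

For an Itô process dX_t = a(t) dt + b(t) dB_t, the quadratic variation is <X>_t = int_0^t b(s)^2 ds (the drift term does not contribute). Here b(s) = 4, so
  b(s)^2 = 16.
Integrating from 0 to t:
  <X>_t = int_0^t (16) ds = 16*t.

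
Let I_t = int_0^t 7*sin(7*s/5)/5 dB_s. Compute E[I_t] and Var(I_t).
E[I_t] = 0; Var(I_t) = 49*t/50 - 7*sin(14*t/5)/20

The Itô integral of a deterministic integrand f(s) has mean 0 because each increment f(s) * (B_{s+ds} - B_s) has mean 0. By the Itô isometry:
  Var( int_0^t f(s) dB_s ) = E[ (int_0^t f(s) dB_s)^2 ] = int_0^t f(s)^2 ds.
Here f(s) = 7*sin(7*s/5)/5, so f(s)^2 = 49*sin(7*s/5)^2/25. Integrate:
  int_0^t (49*sin(7*s/5)^2/25) ds = 49*t/50 - 7*sin(14*t/5)/20.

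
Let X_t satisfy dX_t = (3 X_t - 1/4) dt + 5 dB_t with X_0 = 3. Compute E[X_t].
E[X_t] = 35*exp(3*t)/12 + 1/12

Taking expectations and using E[dB_t] = 0, the mean m(t) = E[X_t] satisfies the ODE m'(t) = a m(t) + b with m(0) = x_0. With a = 3, b = -1/4, x_0 = 3, the solution is
  m(t) = x_0 * exp(a t) + (b/a) * (exp(a t) - 1)
       = 3 * exp(3 t) + ((-1/4)/3) * (exp(3 t) - 1)
       = 35*exp(3*t)/12 + 1/12.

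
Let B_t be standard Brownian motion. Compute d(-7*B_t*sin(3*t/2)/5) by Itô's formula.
d(-7*B_t*sin(3*t/2)/5) = (-21*B_t*cos(3*t/2)/10) dt + (-7*sin(3*t/2)/5) dB_t

Itô's formula for f(t, x): d f(t, B_t) = (f_t + (1/2) f_xx) dt + f_x dB_t. Compute partials of f(t, x) = -7*x*sin(3*t/2)/5:
  f_t(t,x)  = -21*x*cos(3*t/2)/10
  f_x(t,x)  = -7*sin(3*t/2)/5
  f_xx(t,x) = 0
Assemble drift = f_t + (1/2) f_xx = -21*x*cos(3*t/2)/10 and diffusion = f_x = -7*sin(3*t/2)/5. Substituting x = B_t:
  d(-7*B_t*sin(3*t/2)/5) = (-21*B_t*cos(3*t/2)/10) dt + (-7*sin(3*t/2)/5) dB_t.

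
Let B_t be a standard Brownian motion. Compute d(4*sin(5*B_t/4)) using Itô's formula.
d(4*sin(5*B_t/4)) = (-25*sin(5*B_t/4)/8) dt + (5*cos(5*B_t/4)) dB_t

Itô's formula for f(B_t) gives d f(B_t) = f'(B_t) dB_t + (1/2) f''(B_t) dt. Compute derivatives of f(x) = 4*sin(5*x/4):
  f'(x)  = 5*cos(5*x/4)
  f''(x) = -25*sin(5*x/4)/4
Substitute x = B_t and multiply the f'' term by 1/2:
  drift     = (1/2) * (-25*sin(5*x/4)/4) evaluated at B_t = -25*sin(5*B_t/4)/8
  diffusion = (5*cos(5*x/4)) evaluated at B_t = 5*cos(5*B_t/4)
Therefore d(4*sin(5*B_t/4)) = (-25*sin(5*B_t/4)/8) dt + (5*cos(5*B_t/4)) dB_t.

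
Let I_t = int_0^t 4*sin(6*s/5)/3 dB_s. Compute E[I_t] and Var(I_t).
E[I_t] = 0; Var(I_t) = 8*t/9 - 10*sin(12*t/5)/27

The Itô integral of a deterministic integrand f(s) has mean 0 because each increment f(s) * (B_{s+ds} - B_s) has mean 0. By the Itô isometry:
  Var( int_0^t f(s) dB_s ) = E[ (int_0^t f(s) dB_s)^2 ] = int_0^t f(s)^2 ds.
Here f(s) = 4*sin(6*s/5)/3, so f(s)^2 = 16*sin(6*s/5)^2/9. Integrate:
  int_0^t (16*sin(6*s/5)^2/9) ds = 8*t/9 - 10*sin(12*t/5)/27.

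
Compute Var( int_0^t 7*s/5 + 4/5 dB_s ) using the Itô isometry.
Var = t*(49*t^2 + 84*t + 48)/75

The Itô integral of a deterministic integrand f(s) has mean 0 because each increment f(s) * (B_{s+ds} - B_s) has mean 0. By the Itô isometry:
  Var( int_0^t f(s) dB_s ) = E[ (int_0^t f(s) dB_s)^2 ] = int_0^t f(s)^2 ds.
Here f(s) = 7*s/5 + 4/5, so f(s)^2 = (7*s + 4)^2/25. Integrate:
  int_0^t ((7*s + 4)^2/25) ds = t*(49*t^2 + 84*t + 48)/75.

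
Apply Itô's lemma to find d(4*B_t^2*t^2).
d(4*B_t^2*t^2) = (4*t*(2*B_t^2 + t)) dt + (8*B_t*t^2) dB_t

Itô's formula for f(t, x): d f(t, B_t) = (f_t + (1/2) f_xx) dt + f_x dB_t. Compute partials of f(t, x) = 4*t^2*x^2:
  f_t(t,x)  = 8*t*x^2
  f_x(t,x)  = 8*t^2*x
  f_xx(t,x) = 8*t^2
Assemble drift = f_t + (1/2) f_xx = 4*t*(t + 2*x^2) and diffusion = f_x = 8*t^2*x. Substituting x = B_t:
  d(4*B_t^2*t^2) = (4*t*(2*B_t^2 + t)) dt + (8*B_t*t^2) dB_t.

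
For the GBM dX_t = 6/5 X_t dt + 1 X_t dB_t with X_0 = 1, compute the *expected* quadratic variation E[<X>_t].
E[<X>_t] = 5*exp(17*t/5)/17 - 5/17

<X>_t = int_0^t (1 * X_s)^2 ds. Taking expectation inside the integral: E[<X>_t] = 1^2 * int_0^t E[X_s^2] ds. For GBM, E[X_s^2] = x_0^2 * exp((2 mu + sigma^2) s). Integrating:
  E[<X>_t] = 1^2 * 1^2 * (exp((2*(6/5) + 1^2) t) - 1) / (2*(6/5) + 1^2)
           = 1^2 * 1^2 * (exp((17/5) t) - 1) / (17/5) = 5*exp(17*t/5)/17 - 5/17.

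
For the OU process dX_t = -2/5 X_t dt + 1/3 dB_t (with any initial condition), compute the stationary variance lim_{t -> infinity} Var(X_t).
lim Var(X_t) = 5/36

The OU SDE dX = -theta X dt + sigma dB admits the integrating factor exp(theta t): d(exp(theta t) X_t) = sigma exp(theta t) dB_t. Integrating from 0 to t gives X_t = x_0 * exp(-theta t) + sigma * int_0^t exp(-theta (t-s)) dB_s for any initial x_0. The Itô integral has variance (by the Itô isometry) sigma^2 * int_0^t exp(-2 theta (t - s)) ds = sigma^2 * (1 - exp(-2 theta t)) / (2 theta), independent of x_0.
With theta = 2/5, sigma = 1/3:
  Var(X_t) = (1/3)^2 * (1 - exp(-2*2/5 t)) / (2 * 2/5) = 5/36 - 5*exp(-4*t/5)/36.
As t -> infinity, exp(-2*2/5 t) -> 0, so the stationary variance is sigma^2 / (2 theta) = 5/36.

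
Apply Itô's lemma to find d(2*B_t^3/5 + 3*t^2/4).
d(2*B_t^3/5 + 3*t^2/4) = (6*B_t/5 + 3*t/2) dt + (6*B_t^2/5) dB_t

Itô's formula for f(t, x): d f(t, B_t) = (f_t + (1/2) f_xx) dt + f_x dB_t. Compute partials of f(t, x) = 3*t^2/4 + 2*x^3/5:
  f_t(t,x)  = 3*t/2
  f_x(t,x)  = 6*x^2/5
  f_xx(t,x) = 12*x/5
Assemble drift = f_t + (1/2) f_xx = 3*t/2 + 6*x/5 and diffusion = f_x = 6*x^2/5. Substituting x = B_t:
  d(2*B_t^3/5 + 3*t^2/4) = (6*B_t/5 + 3*t/2) dt + (6*B_t^2/5) dB_t.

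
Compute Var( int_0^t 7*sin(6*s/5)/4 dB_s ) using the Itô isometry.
Var = 49*t/32 - 245*sin(12*t/5)/384

The Itô integral of a deterministic integrand f(s) has mean 0 because each increment f(s) * (B_{s+ds} - B_s) has mean 0. By the Itô isometry:
  Var( int_0^t f(s) dB_s ) = E[ (int_0^t f(s) dB_s)^2 ] = int_0^t f(s)^2 ds.
Here f(s) = 7*sin(6*s/5)/4, so f(s)^2 = 49*sin(6*s/5)^2/16. Integrate:
  int_0^t (49*sin(6*s/5)^2/16) ds = 49*t/32 - 245*sin(12*t/5)/384.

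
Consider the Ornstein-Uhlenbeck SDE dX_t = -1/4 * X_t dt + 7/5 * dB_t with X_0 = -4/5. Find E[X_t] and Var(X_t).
E[X_t] = -4*exp(-t/4)/5; Var(X_t) = 98/25 - 98*exp(-t/2)/25

The OU SDE dX = -theta X dt + sigma dB admits the integrating factor exp(theta t): d(exp(theta t) X_t) = sigma exp(theta t) dB_t. Integrating from 0 to t:
  X_t = x_0 * exp(-theta t) + sigma * int_0^t exp(-theta (t-s)) dB_s.
The Itô integral has mean 0 and (by the Itô isometry) variance sigma^2 * int_0^t exp(-2 theta (t - s)) ds = sigma^2 * (1 - exp(-2 theta t)) / (2 theta).
With theta = 1/4, sigma = 7/5, x_0 = -4/5:
  E[X_t] = -4/5 * exp(-1/4 t) = -4*exp(-t/4)/5
  Var(X_t) = (7/5)^2 * (1 - exp(-2*1/4 t)) / (2 * 1/4) = 98/25 - 98*exp(-t/2)/25.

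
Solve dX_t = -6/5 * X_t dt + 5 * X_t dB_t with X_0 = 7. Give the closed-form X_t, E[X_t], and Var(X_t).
X_t = 7 * exp((-137/10) t + (5) B_t); E[X_t] = 7*exp(-6*t/5); Var(X_t) = (49*exp(25*t) - 49)*exp(-12*t/5)

For GBM dX = mu X dt + sigma X dB with X_0 = x_0, apply Itô to Y = log X: dY = (mu - sigma^2/2) dt + sigma dB, so Y_t = log(x_0) + (mu - sigma^2/2) t + sigma B_t and hence X_t = x_0 * exp((mu - sigma^2/2) t + sigma B_t).
With mu = -6/5, sigma = 5, x_0 = 7, this gives:
  X_t = 7 * exp((-137/10) * t + (5) * B_t).
Since sigma*B_t ~ Normal(0, sigma^2 t), E[exp(sigma*B_t)] = exp(sigma^2 t / 2); so E[X_t] = x_0 * exp((mu - sigma^2/2) t) * exp(sigma^2 t / 2) = x_0 * exp(mu t) = 7*exp(-6*t/5).
Var(X_t) = E[X_t^2] - (E[X_t])^2 = x_0^2 * exp(2 mu t) * (exp(sigma^2 t) - 1) = (49*exp(25*t) - 49)*exp(-12*t/5).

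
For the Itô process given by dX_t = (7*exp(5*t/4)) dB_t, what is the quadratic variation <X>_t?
<X>_t = 98*exp(5*t/2)/5 - 98/5

For an Itô process dX_t = a(t) dt + b(t) dB_t, the quadratic variation is <X>_t = int_0^t b(s)^2 ds (the drift term does not contribute). Here b(s) = 7*exp(5*s/4), so
  b(s)^2 = 49*exp(5*s/2).
Integrating from 0 to t:
  <X>_t = int_0^t (49*exp(5*s/2)) ds = 98*exp(5*t/2)/5 - 98/5.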